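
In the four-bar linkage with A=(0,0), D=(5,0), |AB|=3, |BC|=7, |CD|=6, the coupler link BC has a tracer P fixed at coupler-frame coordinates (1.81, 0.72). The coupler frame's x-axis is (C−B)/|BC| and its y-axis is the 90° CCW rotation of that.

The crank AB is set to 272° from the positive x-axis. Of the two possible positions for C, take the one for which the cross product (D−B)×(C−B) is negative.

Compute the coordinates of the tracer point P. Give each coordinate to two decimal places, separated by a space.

2.05 -3.06

A=(0,0), D=(5.00,0)
B = A + 3.00·(cos272°, sin272°) = (0.1047, -2.9982)
|BD| = 5.7405
circle(B,7.00) ∩ circle(D,6.00): a=4.0025, h=5.7428
  candidates: C₊=(0.5186,3.9896) cross=32.966; C₋=(6.5173,-5.8050) cross=-32.966
  mode - wants cross < 0 → take C=(6.5173,-5.8050) (cross=-32.966)
ex = (C−B)/|BC| = (0.9161,-0.4010); ey = (0.4010,0.9161)
P = B + 1.81·ex + 0.72·ey = (2.0515,-3.0643)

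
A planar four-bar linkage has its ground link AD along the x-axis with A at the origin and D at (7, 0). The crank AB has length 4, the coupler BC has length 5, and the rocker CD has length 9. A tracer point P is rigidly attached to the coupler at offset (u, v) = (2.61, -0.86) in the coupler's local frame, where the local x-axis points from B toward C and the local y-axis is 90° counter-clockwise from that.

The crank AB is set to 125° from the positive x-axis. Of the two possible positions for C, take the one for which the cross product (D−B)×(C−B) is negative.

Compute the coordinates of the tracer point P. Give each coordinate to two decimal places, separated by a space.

-2.91 0.60

A=(0,0), D=(7.00,0)
B = A + 4.00·(cos125°, sin125°) = (-2.2943, 3.2766)
|BD| = 9.8550
circle(B,5.00) ∩ circle(D,9.00): a=2.0863, h=4.5439
  candidates: C₊=(1.1841,6.8684) cross=44.780; C₋=(-1.8375,-1.7025) cross=-44.780
  mode - wants cross < 0 → take C=(-1.8375,-1.7025) (cross=-44.780)
ex = (C−B)/|BC| = (0.0914,-0.9958); ey = (0.9958,0.0914)
P = B + 2.61·ex + -0.86·ey = (-2.9123,0.5990)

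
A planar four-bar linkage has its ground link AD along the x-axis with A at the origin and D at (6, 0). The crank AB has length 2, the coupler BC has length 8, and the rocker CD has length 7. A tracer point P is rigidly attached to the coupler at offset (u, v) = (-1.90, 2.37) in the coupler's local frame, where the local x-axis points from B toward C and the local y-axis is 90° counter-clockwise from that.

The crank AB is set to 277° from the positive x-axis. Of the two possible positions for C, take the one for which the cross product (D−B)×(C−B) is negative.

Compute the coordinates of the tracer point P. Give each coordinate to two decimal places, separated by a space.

A=(0,0), D=(6.00,0)
B = A + 2.00·(cos277°, sin277°) = (0.2437, -1.9851)
|BD| = 6.0889
circle(B,8.00) ∩ circle(D,7.00): a=4.2762, h=6.7612
  candidates: C₊=(2.0820,5.8008) cross=41.169; C₋=(6.4906,-6.9828) cross=-41.169
  mode - wants cross < 0 → take C=(6.4906,-6.9828) (cross=-41.169)
ex = (C−B)/|BC| = (0.7809,-0.6247); ey = (0.6247,0.7809)
P = B + -1.90·ex + 2.37·ey = (0.2407,1.0525)

0.24 1.05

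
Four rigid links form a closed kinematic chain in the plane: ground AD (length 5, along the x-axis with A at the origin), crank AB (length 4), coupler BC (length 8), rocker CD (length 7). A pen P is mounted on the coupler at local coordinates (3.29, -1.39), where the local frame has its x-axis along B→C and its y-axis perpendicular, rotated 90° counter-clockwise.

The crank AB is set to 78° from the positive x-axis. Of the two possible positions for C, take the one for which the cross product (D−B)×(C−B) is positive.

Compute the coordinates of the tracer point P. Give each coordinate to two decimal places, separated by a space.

A=(0,0), D=(5.00,0)
B = A + 4.00·(cos78°, sin78°) = (0.8316, 3.9126)
|BD| = 5.7170
circle(B,8.00) ∩ circle(D,7.00): a=4.1704, h=6.8270
  candidates: C₊=(8.5446,6.0362) cross=39.030; C₋=(-0.7999,-3.9193) cross=-39.030
  mode + wants cross > 0 → take C=(8.5446,6.0362) (cross=39.030)
ex = (C−B)/|BC| = (0.9641,0.2654); ey = (-0.2654,0.9641)
P = B + 3.29·ex + -1.39·ey = (4.3726,3.4458)

4.37 3.45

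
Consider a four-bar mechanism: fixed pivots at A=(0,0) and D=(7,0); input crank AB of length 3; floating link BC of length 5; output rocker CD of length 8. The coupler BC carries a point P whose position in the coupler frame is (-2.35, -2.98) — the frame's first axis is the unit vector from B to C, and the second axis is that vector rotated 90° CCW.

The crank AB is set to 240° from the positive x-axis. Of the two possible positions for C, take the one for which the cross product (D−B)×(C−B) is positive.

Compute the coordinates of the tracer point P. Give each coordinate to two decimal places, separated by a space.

A=(0,0), D=(7.00,0)
B = A + 3.00·(cos240°, sin240°) = (-1.5000, -2.5981)
|BD| = 8.8882
circle(B,5.00) ∩ circle(D,8.00): a=2.2502, h=4.4651
  candidates: C₊=(-0.6533,2.3297) cross=39.686; C₋=(1.9571,-6.2104) cross=-39.686
  mode + wants cross > 0 → take C=(-0.6533,2.3297) (cross=39.686)
ex = (C−B)/|BC| = (0.1693,0.9856); ey = (-0.9856,0.1693)
P = B + -2.35·ex + -2.98·ey = (1.0390,-5.4188)

1.04 -5.42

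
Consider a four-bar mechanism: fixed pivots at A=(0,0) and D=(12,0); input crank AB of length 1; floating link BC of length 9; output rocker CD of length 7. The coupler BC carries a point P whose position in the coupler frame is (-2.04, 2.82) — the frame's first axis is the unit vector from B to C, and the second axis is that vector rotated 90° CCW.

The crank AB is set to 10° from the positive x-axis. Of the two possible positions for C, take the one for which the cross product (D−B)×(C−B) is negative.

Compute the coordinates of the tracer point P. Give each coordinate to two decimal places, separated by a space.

A=(0,0), D=(12.00,0)
B = A + 1.00·(cos10°, sin10°) = (0.9848, 0.1736)
|BD| = 11.0166
circle(B,9.00) ∩ circle(D,7.00): a=6.9606, h=5.7052
  candidates: C₊=(8.0345,5.7684) cross=62.852; C₋=(7.8547,-5.6406) cross=-62.852
  mode - wants cross < 0 → take C=(7.8547,-5.6406) (cross=-62.852)
ex = (C−B)/|BC| = (0.7633,-0.6460); ey = (0.6460,0.7633)
P = B + -2.04·ex + 2.82·ey = (1.2494,3.6441)

1.25 3.64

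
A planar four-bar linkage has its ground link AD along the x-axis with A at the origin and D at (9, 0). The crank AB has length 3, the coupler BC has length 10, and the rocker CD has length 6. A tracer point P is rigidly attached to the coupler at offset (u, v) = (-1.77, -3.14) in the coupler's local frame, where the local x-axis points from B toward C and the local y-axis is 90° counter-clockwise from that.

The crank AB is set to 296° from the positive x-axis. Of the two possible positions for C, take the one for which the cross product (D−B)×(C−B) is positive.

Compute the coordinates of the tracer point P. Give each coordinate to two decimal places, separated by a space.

2.94 -5.91

A=(0,0), D=(9.00,0)
B = A + 3.00·(cos296°, sin296°) = (1.3151, -2.6964)
|BD| = 8.1442
circle(B,10.00) ∩ circle(D,6.00): a=8.0013, h=5.9983
  candidates: C₊=(6.8792,5.6127) cross=48.851; C₋=(10.8511,-5.7073) cross=-48.851
  mode + wants cross > 0 → take C=(6.8792,5.6127) (cross=48.851)
ex = (C−B)/|BC| = (0.5564,0.8309); ey = (-0.8309,0.5564)
P = B + -1.77·ex + -3.14·ey = (2.9393,-5.9142)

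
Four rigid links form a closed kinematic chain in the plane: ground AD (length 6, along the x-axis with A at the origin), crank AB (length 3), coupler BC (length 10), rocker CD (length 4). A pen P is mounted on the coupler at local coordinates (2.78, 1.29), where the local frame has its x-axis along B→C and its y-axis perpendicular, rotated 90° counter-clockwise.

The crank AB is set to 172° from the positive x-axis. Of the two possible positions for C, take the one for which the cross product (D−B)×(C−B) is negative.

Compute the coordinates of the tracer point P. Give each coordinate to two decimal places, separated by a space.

0.09 0.35

A=(0,0), D=(6.00,0)
B = A + 3.00·(cos172°, sin172°) = (-2.9708, 0.4175)
|BD| = 8.9805
circle(B,10.00) ∩ circle(D,4.00): a=9.1670, h=3.9956
  candidates: C₊=(6.3721,3.9827) cross=35.883; C₋=(6.0006,-4.0000) cross=-35.883
  mode - wants cross < 0 → take C=(6.0006,-4.0000) (cross=-35.883)
ex = (C−B)/|BC| = (0.8971,-0.4418); ey = (0.4418,0.8971)
P = B + 2.78·ex + 1.29·ey = (0.0931,0.3468)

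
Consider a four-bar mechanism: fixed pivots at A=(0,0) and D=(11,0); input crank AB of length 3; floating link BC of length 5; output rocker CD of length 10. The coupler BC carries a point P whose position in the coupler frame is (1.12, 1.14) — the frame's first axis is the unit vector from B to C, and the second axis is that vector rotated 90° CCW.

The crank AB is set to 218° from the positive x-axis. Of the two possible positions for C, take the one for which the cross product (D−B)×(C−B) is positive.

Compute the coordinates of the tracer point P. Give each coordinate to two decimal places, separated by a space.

A=(0,0), D=(11.00,0)
B = A + 3.00·(cos218°, sin218°) = (-2.3640, -1.8470)
|BD| = 13.4911
circle(B,5.00) ∩ circle(D,10.00): a=3.9659, h=3.0449
  candidates: C₊=(1.1477,1.7122) cross=41.079; C₋=(1.9814,-4.3203) cross=-41.079
  mode + wants cross > 0 → take C=(1.1477,1.7122) (cross=41.079)
ex = (C−B)/|BC| = (0.7023,0.7118); ey = (-0.7118,0.7023)
P = B + 1.12·ex + 1.14·ey = (-2.3889,-0.2491)

-2.39 -0.25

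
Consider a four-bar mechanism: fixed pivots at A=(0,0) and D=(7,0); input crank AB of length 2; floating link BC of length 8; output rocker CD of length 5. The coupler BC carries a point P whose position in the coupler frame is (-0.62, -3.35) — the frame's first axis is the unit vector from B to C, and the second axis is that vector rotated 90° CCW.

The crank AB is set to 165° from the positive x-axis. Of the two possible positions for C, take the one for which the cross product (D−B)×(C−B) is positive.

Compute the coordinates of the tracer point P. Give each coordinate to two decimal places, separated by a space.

A=(0,0), D=(7.00,0)
B = A + 2.00·(cos165°, sin165°) = (-1.9319, 0.5176)
|BD| = 8.9468
circle(B,8.00) ∩ circle(D,5.00): a=6.6530, h=4.4428
  candidates: C₊=(4.9670,4.5680) cross=39.749; C₋=(4.4529,-4.3026) cross=-39.749
  mode + wants cross > 0 → take C=(4.9670,4.5680) (cross=39.749)
ex = (C−B)/|BC| = (0.8624,0.5063); ey = (-0.5063,0.8624)
P = B + -0.62·ex + -3.35·ey = (-0.7704,-2.6852)

-0.77 -2.69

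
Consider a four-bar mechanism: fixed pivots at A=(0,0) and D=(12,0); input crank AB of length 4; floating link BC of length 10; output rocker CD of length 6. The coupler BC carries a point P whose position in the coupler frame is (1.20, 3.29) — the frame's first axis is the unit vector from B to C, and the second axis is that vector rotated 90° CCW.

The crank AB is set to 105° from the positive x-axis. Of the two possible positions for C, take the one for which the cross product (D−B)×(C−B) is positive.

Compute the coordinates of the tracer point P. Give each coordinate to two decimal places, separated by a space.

-0.26 7.28

A=(0,0), D=(12.00,0)
B = A + 4.00·(cos105°, sin105°) = (-1.0353, 3.8637)
|BD| = 13.5958
circle(B,10.00) ∩ circle(D,6.00): a=9.1516, h=4.0310
  candidates: C₊=(8.8845,5.1277) cross=54.804; C₋=(6.5935,-2.6018) cross=-54.804
  mode + wants cross > 0 → take C=(8.8845,5.1277) (cross=54.804)
ex = (C−B)/|BC| = (0.9920,0.1264); ey = (-0.1264,0.9920)
P = B + 1.20·ex + 3.29·ey = (-0.2608,7.2790)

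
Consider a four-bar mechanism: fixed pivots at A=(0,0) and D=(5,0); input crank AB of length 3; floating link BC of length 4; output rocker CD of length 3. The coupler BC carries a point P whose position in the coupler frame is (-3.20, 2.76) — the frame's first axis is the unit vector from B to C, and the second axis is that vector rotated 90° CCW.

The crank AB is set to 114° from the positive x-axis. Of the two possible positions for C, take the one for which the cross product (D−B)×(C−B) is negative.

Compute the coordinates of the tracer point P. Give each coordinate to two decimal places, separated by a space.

A=(0,0), D=(5.00,0)
B = A + 3.00·(cos114°, sin114°) = (-1.2202, 2.7406)
|BD| = 6.7972
circle(B,4.00) ∩ circle(D,3.00): a=3.9135, h=0.8272
  candidates: C₊=(2.6946,1.9197) cross=5.623; C₋=(2.0276,0.4057) cross=-5.623
  mode - wants cross < 0 → take C=(2.0276,0.4057) (cross=-5.623)
ex = (C−B)/|BC| = (0.8119,-0.5837); ey = (0.5837,0.8119)
P = B + -3.20·ex + 2.76·ey = (-2.2073,6.8496)

-2.21 6.85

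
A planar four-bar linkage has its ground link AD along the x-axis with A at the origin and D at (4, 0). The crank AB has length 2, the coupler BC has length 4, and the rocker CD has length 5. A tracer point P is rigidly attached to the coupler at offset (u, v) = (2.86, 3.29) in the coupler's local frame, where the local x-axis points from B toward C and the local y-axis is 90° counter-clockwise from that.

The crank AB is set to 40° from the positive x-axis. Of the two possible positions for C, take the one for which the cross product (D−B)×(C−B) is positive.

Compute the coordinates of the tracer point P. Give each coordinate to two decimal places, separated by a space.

A=(0,0), D=(4.00,0)
B = A + 2.00·(cos40°, sin40°) = (1.5321, 1.2856)
|BD| = 2.7827
circle(B,4.00) ∩ circle(D,5.00): a=-0.2258, h=3.9936
  candidates: C₊=(3.1768,4.9318) cross=11.113; C₋=(-0.5132,-2.1520) cross=-11.113
  mode + wants cross > 0 → take C=(3.1768,4.9318) (cross=11.113)
ex = (C−B)/|BC| = (0.4112,0.9116); ey = (-0.9116,0.4112)
P = B + 2.86·ex + 3.29·ey = (-0.2909,5.2454)

-0.29 5.25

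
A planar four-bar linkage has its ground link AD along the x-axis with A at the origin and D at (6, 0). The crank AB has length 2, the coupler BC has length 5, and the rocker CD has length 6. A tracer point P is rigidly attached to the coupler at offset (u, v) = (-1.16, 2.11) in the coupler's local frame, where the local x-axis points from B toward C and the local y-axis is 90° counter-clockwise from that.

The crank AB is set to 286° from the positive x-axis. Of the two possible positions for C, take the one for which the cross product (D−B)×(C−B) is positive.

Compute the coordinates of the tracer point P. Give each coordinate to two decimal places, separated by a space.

A=(0,0), D=(6.00,0)
B = A + 2.00·(cos286°, sin286°) = (0.5513, -1.9225)
|BD| = 5.7779
circle(B,5.00) ∩ circle(D,6.00): a=1.9371, h=4.6095
  candidates: C₊=(0.8442,3.0689) cross=26.634; C₋=(3.9117,-5.6249) cross=-26.634
  mode + wants cross > 0 → take C=(0.8442,3.0689) (cross=26.634)
ex = (C−B)/|BC| = (0.0586,0.9983); ey = (-0.9983,0.0586)
P = B + -1.16·ex + 2.11·ey = (-1.6231,-2.9569)

-1.62 -2.96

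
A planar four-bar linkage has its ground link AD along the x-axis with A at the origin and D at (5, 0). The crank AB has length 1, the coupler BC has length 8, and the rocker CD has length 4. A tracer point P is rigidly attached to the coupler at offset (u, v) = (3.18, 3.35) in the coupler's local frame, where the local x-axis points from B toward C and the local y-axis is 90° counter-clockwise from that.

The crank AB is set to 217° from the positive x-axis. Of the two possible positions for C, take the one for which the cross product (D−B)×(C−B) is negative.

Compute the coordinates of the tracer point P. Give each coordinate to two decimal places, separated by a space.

A=(0,0), D=(5.00,0)
B = A + 1.00·(cos217°, sin217°) = (-0.7986, -0.6018)
|BD| = 5.8298
circle(B,8.00) ∩ circle(D,4.00): a=7.0317, h=3.8152
  candidates: C₊=(5.8016,3.9188) cross=22.242; C₋=(6.5893,-3.6707) cross=-22.242
  mode - wants cross < 0 → take C=(6.5893,-3.6707) (cross=-22.242)
ex = (C−B)/|BC| = (0.9235,-0.3836); ey = (0.3836,0.9235)
P = B + 3.18·ex + 3.35·ey = (3.4232,1.2720)

3.42 1.27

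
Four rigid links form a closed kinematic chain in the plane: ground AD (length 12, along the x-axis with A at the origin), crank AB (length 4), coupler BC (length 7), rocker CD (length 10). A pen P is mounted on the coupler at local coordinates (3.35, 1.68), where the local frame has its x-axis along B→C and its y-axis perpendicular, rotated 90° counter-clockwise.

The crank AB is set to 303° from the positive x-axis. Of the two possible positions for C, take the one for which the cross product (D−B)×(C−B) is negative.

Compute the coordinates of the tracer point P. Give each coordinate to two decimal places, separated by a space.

5.66 -4.73

A=(0,0), D=(12.00,0)
B = A + 4.00·(cos303°, sin303°) = (2.1786, -3.3547)
|BD| = 10.3786
circle(B,7.00) ∩ circle(D,10.00): a=2.7323, h=6.4447
  candidates: C₊=(2.6810,3.6273) cross=66.887; C₋=(6.8473,-8.5703) cross=-66.887
  mode - wants cross < 0 → take C=(6.8473,-8.5703) (cross=-66.887)
ex = (C−B)/|BC| = (0.6670,-0.7451); ey = (0.7451,0.6670)
P = B + 3.35·ex + 1.68·ey = (5.6646,-4.7302)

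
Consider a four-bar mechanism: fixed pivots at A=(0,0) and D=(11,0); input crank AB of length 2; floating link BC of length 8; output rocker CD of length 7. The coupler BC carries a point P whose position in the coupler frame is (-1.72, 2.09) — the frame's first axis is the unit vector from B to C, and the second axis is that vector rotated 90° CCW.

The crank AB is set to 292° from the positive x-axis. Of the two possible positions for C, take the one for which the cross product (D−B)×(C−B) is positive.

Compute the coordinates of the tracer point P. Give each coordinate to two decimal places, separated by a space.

A=(0,0), D=(11.00,0)
B = A + 2.00·(cos292°, sin292°) = (0.7492, -1.8544)
|BD| = 10.4172
circle(B,8.00) ∩ circle(D,7.00): a=5.9285, h=5.3714
  candidates: C₊=(5.6269,4.4866) cross=55.955; C₋=(7.5392,-6.0847) cross=-55.955
  mode + wants cross > 0 → take C=(5.6269,4.4866) (cross=55.955)
ex = (C−B)/|BC| = (0.6097,0.7926); ey = (-0.7926,0.6097)
P = B + -1.72·ex + 2.09·ey = (-1.9561,-1.9434)

-1.96 -1.94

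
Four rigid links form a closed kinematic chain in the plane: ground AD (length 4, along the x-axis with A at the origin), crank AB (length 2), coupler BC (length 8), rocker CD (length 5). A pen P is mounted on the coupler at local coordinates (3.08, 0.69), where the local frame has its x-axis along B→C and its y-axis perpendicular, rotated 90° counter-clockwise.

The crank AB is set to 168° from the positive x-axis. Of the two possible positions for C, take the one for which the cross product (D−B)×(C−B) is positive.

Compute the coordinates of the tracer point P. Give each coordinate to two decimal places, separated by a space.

A=(0,0), D=(4.00,0)
B = A + 2.00·(cos168°, sin168°) = (-1.9563, 0.4158)
|BD| = 5.9708
circle(B,8.00) ∩ circle(D,5.00): a=6.2513, h=4.9921
  candidates: C₊=(4.6275,4.9605) cross=29.807; C₋=(3.9322,-4.9995) cross=-29.807
  mode + wants cross > 0 → take C=(4.6275,4.9605) (cross=29.807)
ex = (C−B)/|BC| = (0.8230,0.5681); ey = (-0.5681,0.8230)
P = B + 3.08·ex + 0.69·ey = (0.1865,2.7334)

0.19 2.73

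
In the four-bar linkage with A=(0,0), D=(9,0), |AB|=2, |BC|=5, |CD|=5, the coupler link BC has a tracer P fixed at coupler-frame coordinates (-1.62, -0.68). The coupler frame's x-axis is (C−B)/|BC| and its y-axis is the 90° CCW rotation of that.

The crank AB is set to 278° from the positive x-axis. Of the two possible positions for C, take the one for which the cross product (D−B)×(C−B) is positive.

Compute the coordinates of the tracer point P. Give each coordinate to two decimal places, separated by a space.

-0.54 -3.53

A=(0,0), D=(9.00,0)
B = A + 2.00·(cos278°, sin278°) = (0.2783, -1.9805)
|BD| = 8.9437
circle(B,5.00) ∩ circle(D,5.00): a=4.4718, h=2.2366
  candidates: C₊=(4.1439,1.1908) cross=20.004; C₋=(5.1345,-3.1714) cross=-20.004
  mode + wants cross > 0 → take C=(4.1439,1.1908) (cross=20.004)
ex = (C−B)/|BC| = (0.7731,0.6343); ey = (-0.6343,0.7731)
P = B + -1.62·ex + -0.68·ey = (-0.5428,-3.5338)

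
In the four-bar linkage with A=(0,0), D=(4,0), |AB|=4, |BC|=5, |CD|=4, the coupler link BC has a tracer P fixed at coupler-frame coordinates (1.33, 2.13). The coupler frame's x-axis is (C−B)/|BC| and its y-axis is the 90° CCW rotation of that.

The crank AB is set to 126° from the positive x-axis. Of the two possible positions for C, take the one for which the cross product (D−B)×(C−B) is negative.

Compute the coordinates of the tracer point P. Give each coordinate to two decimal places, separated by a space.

A=(0,0), D=(4.00,0)
B = A + 4.00·(cos126°, sin126°) = (-2.3511, 3.2361)
|BD| = 7.1281
circle(B,5.00) ∩ circle(D,4.00): a=4.1953, h=2.7201
  candidates: C₊=(2.6218,3.7551) cross=19.389; C₋=(0.1520,-1.0922) cross=-19.389
  mode - wants cross < 0 → take C=(0.1520,-1.0922) (cross=-19.389)
ex = (C−B)/|BC| = (0.5006,-0.8657); ey = (0.8657,0.5006)
P = B + 1.33·ex + 2.13·ey = (0.1586,3.1511)

0.16 3.15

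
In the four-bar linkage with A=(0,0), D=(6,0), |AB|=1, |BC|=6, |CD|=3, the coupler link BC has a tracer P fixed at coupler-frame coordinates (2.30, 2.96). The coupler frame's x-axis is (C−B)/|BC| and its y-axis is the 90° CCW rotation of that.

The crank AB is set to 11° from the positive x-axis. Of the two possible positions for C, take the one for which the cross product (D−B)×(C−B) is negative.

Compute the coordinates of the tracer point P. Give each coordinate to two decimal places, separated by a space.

4.50 1.47

A=(0,0), D=(6.00,0)
B = A + 1.00·(cos11°, sin11°) = (0.9816, 0.1908)
|BD| = 5.0220
circle(B,6.00) ∩ circle(D,3.00): a=5.1992, h=2.9948
  candidates: C₊=(6.2908,2.9859) cross=15.040; C₋=(6.0633,-2.9993) cross=-15.040
  mode - wants cross < 0 → take C=(6.0633,-2.9993) (cross=-15.040)
ex = (C−B)/|BC| = (0.8469,-0.5317); ey = (0.5317,0.8469)
P = B + 2.30·ex + 2.96·ey = (4.5034,1.4749)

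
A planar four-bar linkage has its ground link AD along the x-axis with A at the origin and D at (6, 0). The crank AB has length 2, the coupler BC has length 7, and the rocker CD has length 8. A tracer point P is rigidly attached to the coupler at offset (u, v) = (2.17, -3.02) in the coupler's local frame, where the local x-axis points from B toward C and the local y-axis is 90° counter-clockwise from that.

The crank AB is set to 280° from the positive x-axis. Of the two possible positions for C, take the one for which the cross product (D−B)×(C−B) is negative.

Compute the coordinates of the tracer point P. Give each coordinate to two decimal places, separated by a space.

-0.97 -5.45

A=(0,0), D=(6.00,0)
B = A + 2.00·(cos280°, sin280°) = (0.3473, -1.9696)
|BD| = 5.9860
circle(B,7.00) ∩ circle(D,8.00): a=1.7401, h=6.7803
  candidates: C₊=(-0.2405,5.0057) cross=40.587; C₋=(4.2214,-7.7998) cross=-40.587
  mode - wants cross < 0 → take C=(4.2214,-7.7998) (cross=-40.587)
ex = (C−B)/|BC| = (0.5535,-0.8329); ey = (0.8329,0.5535)
P = B + 2.17·ex + -3.02·ey = (-0.9670,-5.4484)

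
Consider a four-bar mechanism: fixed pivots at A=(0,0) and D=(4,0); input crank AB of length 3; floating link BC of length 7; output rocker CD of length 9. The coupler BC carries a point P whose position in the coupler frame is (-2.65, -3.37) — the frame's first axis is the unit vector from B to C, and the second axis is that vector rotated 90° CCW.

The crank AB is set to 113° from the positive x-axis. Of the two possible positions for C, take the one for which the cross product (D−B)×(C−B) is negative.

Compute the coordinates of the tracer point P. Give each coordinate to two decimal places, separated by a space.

-3.01 6.63

A=(0,0), D=(4.00,0)
B = A + 3.00·(cos113°, sin113°) = (-1.1722, 2.7615)
|BD| = 5.8632
circle(B,7.00) ∩ circle(D,9.00): a=0.2028, h=6.9971
  candidates: C₊=(2.3022,8.8384) cross=41.025; C₋=(-4.2889,-3.5064) cross=-41.025
  mode - wants cross < 0 → take C=(-4.2889,-3.5064) (cross=-41.025)
ex = (C−B)/|BC| = (-0.4452,-0.8954); ey = (0.8954,-0.4452)
P = B + -2.65·ex + -3.37·ey = (-3.0098,6.6348)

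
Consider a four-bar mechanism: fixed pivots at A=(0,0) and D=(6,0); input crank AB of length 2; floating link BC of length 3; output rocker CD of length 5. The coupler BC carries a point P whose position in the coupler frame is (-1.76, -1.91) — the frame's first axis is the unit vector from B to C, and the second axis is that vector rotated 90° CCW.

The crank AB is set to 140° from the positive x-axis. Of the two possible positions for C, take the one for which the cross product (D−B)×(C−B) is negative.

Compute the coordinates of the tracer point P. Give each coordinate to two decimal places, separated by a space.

A=(0,0), D=(6.00,0)
B = A + 2.00·(cos140°, sin140°) = (-1.5321, 1.2856)
|BD| = 7.6410
circle(B,3.00) ∩ circle(D,5.00): a=2.7735, h=1.1435
  candidates: C₊=(1.3943,1.9461) cross=8.737; C₋=(1.0095,-0.3082) cross=-8.737
  mode - wants cross < 0 → take C=(1.0095,-0.3082) (cross=-8.737)
ex = (C−B)/|BC| = (0.8472,-0.5313); ey = (0.5313,0.8472)
P = B + -1.76·ex + -1.91·ey = (-4.0379,0.6025)

-4.04 0.60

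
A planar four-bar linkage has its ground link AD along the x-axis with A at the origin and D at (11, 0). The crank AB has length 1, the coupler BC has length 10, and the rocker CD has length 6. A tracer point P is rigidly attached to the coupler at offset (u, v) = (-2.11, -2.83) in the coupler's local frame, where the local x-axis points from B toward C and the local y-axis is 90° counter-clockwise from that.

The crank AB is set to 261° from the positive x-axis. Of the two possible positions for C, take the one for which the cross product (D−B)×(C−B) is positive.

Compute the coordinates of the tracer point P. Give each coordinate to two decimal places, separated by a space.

-0.12 -4.52

A=(0,0), D=(11.00,0)
B = A + 1.00·(cos261°, sin261°) = (-0.1564, -0.9877)
|BD| = 11.2001
circle(B,10.00) ∩ circle(D,6.00): a=8.4572, h=5.3363
  candidates: C₊=(7.7972,5.0737) cross=59.767; C₋=(8.7384,-5.5574) cross=-59.767
  mode + wants cross > 0 → take C=(7.7972,5.0737) (cross=59.767)
ex = (C−B)/|BC| = (0.7954,0.6061); ey = (-0.6061,0.7954)
P = B + -2.11·ex + -2.83·ey = (-0.1193,-4.5175)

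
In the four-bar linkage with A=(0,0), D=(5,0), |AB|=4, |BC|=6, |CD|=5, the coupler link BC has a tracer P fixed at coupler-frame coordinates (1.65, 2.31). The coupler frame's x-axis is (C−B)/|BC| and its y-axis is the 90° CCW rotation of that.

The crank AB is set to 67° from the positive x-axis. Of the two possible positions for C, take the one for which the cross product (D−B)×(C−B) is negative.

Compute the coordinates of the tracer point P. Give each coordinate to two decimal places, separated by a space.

3.55 1.66

A=(0,0), D=(5.00,0)
B = A + 4.00·(cos67°, sin67°) = (1.5629, 3.6820)
|BD| = 5.0369
circle(B,6.00) ∩ circle(D,5.00): a=3.6104, h=4.7922
  candidates: C₊=(7.5297,4.3129) cross=24.138; C₋=(0.5235,-2.2273) cross=-24.138
  mode - wants cross < 0 → take C=(0.5235,-2.2273) (cross=-24.138)
ex = (C−B)/|BC| = (-0.1732,-0.9849); ey = (0.9849,-0.1732)
P = B + 1.65·ex + 2.31·ey = (3.5521,1.6568)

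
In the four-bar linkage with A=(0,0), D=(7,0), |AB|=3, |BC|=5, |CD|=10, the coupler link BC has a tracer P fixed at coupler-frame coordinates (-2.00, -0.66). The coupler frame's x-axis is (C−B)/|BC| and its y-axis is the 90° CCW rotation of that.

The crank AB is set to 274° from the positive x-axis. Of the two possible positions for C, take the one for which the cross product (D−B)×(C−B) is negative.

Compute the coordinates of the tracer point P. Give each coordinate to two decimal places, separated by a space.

A=(0,0), D=(7.00,0)
B = A + 3.00·(cos274°, sin274°) = (0.2093, -2.9927)
|BD| = 7.4209
circle(B,5.00) ∩ circle(D,10.00): a=-1.3428, h=4.8163
  candidates: C₊=(-2.9618,0.8731) cross=35.742; C₋=(0.9228,-7.9415) cross=-35.742
  mode - wants cross < 0 → take C=(0.9228,-7.9415) (cross=-35.742)
ex = (C−B)/|BC| = (0.1427,-0.9898); ey = (0.9898,0.1427)
P = B + -2.00·ex + -0.66·ey = (-0.7294,-1.1073)

-0.73 -1.11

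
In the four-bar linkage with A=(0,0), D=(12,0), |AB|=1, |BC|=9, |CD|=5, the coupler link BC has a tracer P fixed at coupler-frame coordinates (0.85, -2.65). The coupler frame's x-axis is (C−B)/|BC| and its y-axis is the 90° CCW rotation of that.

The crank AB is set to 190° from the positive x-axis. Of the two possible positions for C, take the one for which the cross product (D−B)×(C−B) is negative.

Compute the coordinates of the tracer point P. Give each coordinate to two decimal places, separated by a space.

A=(0,0), D=(12.00,0)
B = A + 1.00·(cos190°, sin190°) = (-0.9848, -0.1736)
|BD| = 12.9860
circle(B,9.00) ∩ circle(D,5.00): a=8.6492, h=2.4884
  candidates: C₊=(7.6303,2.4302) cross=32.314; C₋=(7.6969,-2.5462) cross=-32.314
  mode - wants cross < 0 → take C=(7.6969,-2.5462) (cross=-32.314)
ex = (C−B)/|BC| = (0.9646,-0.2636); ey = (0.2636,0.9646)
P = B + 0.85·ex + -2.65·ey = (-0.8634,-2.9540)

-0.86 -2.95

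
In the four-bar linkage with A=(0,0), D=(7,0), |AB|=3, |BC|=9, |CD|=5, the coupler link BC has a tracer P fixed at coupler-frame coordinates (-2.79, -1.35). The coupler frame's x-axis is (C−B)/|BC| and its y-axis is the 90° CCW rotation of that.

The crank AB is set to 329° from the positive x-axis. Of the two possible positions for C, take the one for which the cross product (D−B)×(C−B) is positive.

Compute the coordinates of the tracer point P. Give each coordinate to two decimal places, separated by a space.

1.39 -4.41

A=(0,0), D=(7.00,0)
B = A + 3.00·(cos329°, sin329°) = (2.5715, -1.5451)
|BD| = 4.6903
circle(B,9.00) ∩ circle(D,5.00): a=8.3149, h=3.4442
  candidates: C₊=(9.2877,4.4460) cross=16.154; C₋=(11.5569,-2.0579) cross=-16.154
  mode + wants cross > 0 → take C=(9.2877,4.4460) (cross=16.154)
ex = (C−B)/|BC| = (0.7462,0.6657); ey = (-0.6657,0.7462)
P = B + -2.79·ex + -1.35·ey = (1.3881,-4.4098)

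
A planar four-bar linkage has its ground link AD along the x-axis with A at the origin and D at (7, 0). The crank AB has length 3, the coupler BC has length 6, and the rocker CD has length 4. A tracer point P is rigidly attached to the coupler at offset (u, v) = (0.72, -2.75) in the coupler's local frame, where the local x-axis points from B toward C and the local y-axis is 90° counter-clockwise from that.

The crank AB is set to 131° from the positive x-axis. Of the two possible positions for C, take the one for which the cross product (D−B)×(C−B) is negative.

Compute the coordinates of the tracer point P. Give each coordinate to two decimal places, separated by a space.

A=(0,0), D=(7.00,0)
B = A + 3.00·(cos131°, sin131°) = (-1.9682, 2.2641)
|BD| = 9.2496
circle(B,6.00) ∩ circle(D,4.00): a=5.7059, h=1.8554
  candidates: C₊=(4.0183,2.6664) cross=17.162; C₋=(3.1100,-0.9315) cross=-17.162
  mode - wants cross < 0 → take C=(3.1100,-0.9315) (cross=-17.162)
ex = (C−B)/|BC| = (0.8464,-0.5326); ey = (0.5326,0.8464)
P = B + 0.72·ex + -2.75·ey = (-2.8235,-0.4468)

-2.82 -0.45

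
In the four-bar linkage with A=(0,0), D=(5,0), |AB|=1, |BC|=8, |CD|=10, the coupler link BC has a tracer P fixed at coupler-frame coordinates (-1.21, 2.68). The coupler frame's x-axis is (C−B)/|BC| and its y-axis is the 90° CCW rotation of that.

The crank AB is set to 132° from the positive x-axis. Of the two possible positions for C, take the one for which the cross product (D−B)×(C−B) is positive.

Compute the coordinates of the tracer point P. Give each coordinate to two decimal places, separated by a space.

-3.45 -0.21

A=(0,0), D=(5.00,0)
B = A + 1.00·(cos132°, sin132°) = (-0.6691, 0.7431)
|BD| = 5.7176
circle(B,8.00) ∩ circle(D,10.00): a=-0.2893, h=7.9948
  candidates: C₊=(0.0831,8.7077) cross=45.711; C₋=(-1.9951,-7.1462) cross=-45.711
  mode + wants cross > 0 → take C=(0.0831,8.7077) (cross=45.711)
ex = (C−B)/|BC| = (0.0940,0.9956); ey = (-0.9956,0.0940)
P = B + -1.21·ex + 2.68·ey = (-3.4510,-0.2095)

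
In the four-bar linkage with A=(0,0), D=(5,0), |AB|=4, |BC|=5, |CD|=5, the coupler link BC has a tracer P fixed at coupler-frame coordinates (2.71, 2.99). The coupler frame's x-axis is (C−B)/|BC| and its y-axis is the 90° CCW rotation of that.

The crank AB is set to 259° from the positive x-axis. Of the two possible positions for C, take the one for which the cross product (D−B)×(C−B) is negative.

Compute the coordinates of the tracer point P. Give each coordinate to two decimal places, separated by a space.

2.49 -1.54

A=(0,0), D=(5.00,0)
B = A + 4.00·(cos259°, sin259°) = (-0.7632, -3.9265)
|BD| = 6.9737
circle(B,5.00) ∩ circle(D,5.00): a=3.4868, h=3.5836
  candidates: C₊=(0.1007,0.9983) cross=24.991; C₋=(4.1361,-4.9248) cross=-24.991
  mode - wants cross < 0 → take C=(4.1361,-4.9248) (cross=-24.991)
ex = (C−B)/|BC| = (0.9799,-0.1997); ey = (0.1997,0.9799)
P = B + 2.71·ex + 2.99·ey = (2.4892,-1.5378)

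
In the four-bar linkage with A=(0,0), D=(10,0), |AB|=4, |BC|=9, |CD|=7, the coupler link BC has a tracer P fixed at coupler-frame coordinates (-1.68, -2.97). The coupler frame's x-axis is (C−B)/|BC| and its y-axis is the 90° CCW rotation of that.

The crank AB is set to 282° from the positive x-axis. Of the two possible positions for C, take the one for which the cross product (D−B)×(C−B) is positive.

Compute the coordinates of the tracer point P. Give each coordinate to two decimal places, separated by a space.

2.86 -6.65

A=(0,0), D=(10.00,0)
B = A + 4.00·(cos282°, sin282°) = (0.8316, -3.9126)
|BD| = 9.9683
circle(B,9.00) ∩ circle(D,7.00): a=6.5892, h=6.1304
  candidates: C₊=(4.4859,4.3122) cross=61.110; C₋=(9.2983,-6.9647) cross=-61.110
  mode + wants cross > 0 → take C=(4.4859,4.3122) (cross=61.110)
ex = (C−B)/|BC| = (0.4060,0.9139); ey = (-0.9139,0.4060)
P = B + -1.68·ex + -2.97·ey = (2.8637,-6.6538)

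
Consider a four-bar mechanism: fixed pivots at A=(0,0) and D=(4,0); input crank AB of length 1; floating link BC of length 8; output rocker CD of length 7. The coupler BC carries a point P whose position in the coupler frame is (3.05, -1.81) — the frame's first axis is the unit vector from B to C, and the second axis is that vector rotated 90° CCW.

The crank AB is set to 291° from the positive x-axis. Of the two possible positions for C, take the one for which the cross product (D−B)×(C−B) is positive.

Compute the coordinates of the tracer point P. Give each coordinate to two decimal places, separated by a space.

2.88 1.56

A=(0,0), D=(4.00,0)
B = A + 1.00·(cos291°, sin291°) = (0.3584, -0.9336)
|BD| = 3.7594
circle(B,8.00) ∩ circle(D,7.00): a=3.8747, h=6.9991
  candidates: C₊=(2.3736,6.8084) cross=26.312; C₋=(5.8498,-6.7512) cross=-26.312
  mode + wants cross > 0 → take C=(2.3736,6.8084) (cross=26.312)
ex = (C−B)/|BC| = (0.2519,0.9678); ey = (-0.9678,0.2519)
P = B + 3.05·ex + -1.81·ey = (2.8783,1.5621)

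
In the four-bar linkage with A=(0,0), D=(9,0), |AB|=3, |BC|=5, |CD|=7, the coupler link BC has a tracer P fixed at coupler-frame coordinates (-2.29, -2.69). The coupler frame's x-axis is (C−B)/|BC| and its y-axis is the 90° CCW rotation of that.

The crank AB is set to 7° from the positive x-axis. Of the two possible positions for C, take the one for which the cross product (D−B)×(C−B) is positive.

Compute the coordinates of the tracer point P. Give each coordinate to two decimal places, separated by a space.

4.97 -2.55

A=(0,0), D=(9.00,0)
B = A + 3.00·(cos7°, sin7°) = (2.9776, 0.3656)
|BD| = 6.0334
circle(B,5.00) ∩ circle(D,7.00): a=1.0278, h=4.8932
  candidates: C₊=(4.3001,5.1876) cross=29.523; C₋=(3.7070,-4.5809) cross=-29.523
  mode + wants cross > 0 → take C=(4.3001,5.1876) (cross=29.523)
ex = (C−B)/|BC| = (0.2645,0.9644); ey = (-0.9644,0.2645)
P = B + -2.29·ex + -2.69·ey = (4.9662,-2.5543)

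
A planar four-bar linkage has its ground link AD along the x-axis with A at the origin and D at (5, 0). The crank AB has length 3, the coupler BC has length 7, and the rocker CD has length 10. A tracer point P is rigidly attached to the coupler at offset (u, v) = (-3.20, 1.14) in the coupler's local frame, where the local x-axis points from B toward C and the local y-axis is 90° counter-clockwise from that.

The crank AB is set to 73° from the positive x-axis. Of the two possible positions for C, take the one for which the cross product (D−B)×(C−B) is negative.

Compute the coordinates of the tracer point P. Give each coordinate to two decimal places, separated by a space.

A=(0,0), D=(5.00,0)
B = A + 3.00·(cos73°, sin73°) = (0.8771, 2.8689)
|BD| = 5.0228
circle(B,7.00) ∩ circle(D,10.00): a=-2.5654, h=6.5130
  candidates: C₊=(2.4914,9.6802) cross=32.714; C₋=(-4.9487,-1.0118) cross=-32.714
  mode - wants cross < 0 → take C=(-4.9487,-1.0118) (cross=-32.714)
ex = (C−B)/|BC| = (-0.8323,-0.5544); ey = (0.5544,-0.8323)
P = B + -3.20·ex + 1.14·ey = (4.1723,3.6942)

4.17 3.69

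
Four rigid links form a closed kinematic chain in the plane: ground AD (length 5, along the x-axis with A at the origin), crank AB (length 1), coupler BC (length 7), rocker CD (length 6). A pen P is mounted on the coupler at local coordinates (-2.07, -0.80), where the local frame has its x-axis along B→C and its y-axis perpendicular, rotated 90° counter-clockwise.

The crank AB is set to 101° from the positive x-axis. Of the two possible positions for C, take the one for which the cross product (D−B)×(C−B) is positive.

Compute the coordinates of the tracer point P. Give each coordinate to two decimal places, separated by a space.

-1.06 -1.06

A=(0,0), D=(5.00,0)
B = A + 1.00·(cos101°, sin101°) = (-0.1908, 0.9816)
|BD| = 5.2828
circle(B,7.00) ∩ circle(D,6.00): a=3.8718, h=5.8317
  candidates: C₊=(4.6972,5.9924) cross=30.808; C₋=(2.5299,-5.4680) cross=-30.808
  mode + wants cross > 0 → take C=(4.6972,5.9924) (cross=30.808)
ex = (C−B)/|BC| = (0.6983,0.7158); ey = (-0.7158,0.6983)
P = B + -2.07·ex + -0.80·ey = (-1.0636,-1.0587)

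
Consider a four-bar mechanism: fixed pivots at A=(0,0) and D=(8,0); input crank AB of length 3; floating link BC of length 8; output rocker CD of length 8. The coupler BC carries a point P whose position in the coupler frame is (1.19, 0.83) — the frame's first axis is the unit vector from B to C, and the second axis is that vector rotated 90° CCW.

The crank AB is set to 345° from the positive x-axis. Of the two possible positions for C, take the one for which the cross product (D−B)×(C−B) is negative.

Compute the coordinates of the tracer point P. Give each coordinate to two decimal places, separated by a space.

A=(0,0), D=(8.00,0)
B = A + 3.00·(cos345°, sin345°) = (2.8978, -0.7765)
|BD| = 5.1610
circle(B,8.00) ∩ circle(D,8.00): a=2.5805, h=7.5724
  candidates: C₊=(4.3096,7.0980) cross=39.081; C₋=(6.5881,-7.8744) cross=-39.081
  mode - wants cross < 0 → take C=(6.5881,-7.8744) (cross=-39.081)
ex = (C−B)/|BC| = (0.4613,-0.8872); ey = (0.8872,0.4613)
P = B + 1.19·ex + 0.83·ey = (4.1831,-1.4494)

4.18 -1.45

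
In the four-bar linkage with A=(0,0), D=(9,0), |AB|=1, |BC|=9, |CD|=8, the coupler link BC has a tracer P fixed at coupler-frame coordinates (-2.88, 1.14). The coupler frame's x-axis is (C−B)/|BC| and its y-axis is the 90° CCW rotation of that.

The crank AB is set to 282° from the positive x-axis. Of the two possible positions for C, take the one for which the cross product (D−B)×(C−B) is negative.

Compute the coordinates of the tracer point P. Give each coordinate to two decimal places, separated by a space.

A=(0,0), D=(9.00,0)
B = A + 1.00·(cos282°, sin282°) = (0.2079, -0.9781)
|BD| = 8.8463
circle(B,9.00) ∩ circle(D,8.00): a=5.3840, h=7.2120
  candidates: C₊=(4.7615,6.7849) cross=63.799; C₋=(6.3563,-7.5506) cross=-63.799
  mode - wants cross < 0 → take C=(6.3563,-7.5506) (cross=-63.799)
ex = (C−B)/|BC| = (0.6832,-0.7303); ey = (0.7303,0.6832)
P = B + -2.88·ex + 1.14·ey = (-0.9271,1.9038)

-0.93 1.90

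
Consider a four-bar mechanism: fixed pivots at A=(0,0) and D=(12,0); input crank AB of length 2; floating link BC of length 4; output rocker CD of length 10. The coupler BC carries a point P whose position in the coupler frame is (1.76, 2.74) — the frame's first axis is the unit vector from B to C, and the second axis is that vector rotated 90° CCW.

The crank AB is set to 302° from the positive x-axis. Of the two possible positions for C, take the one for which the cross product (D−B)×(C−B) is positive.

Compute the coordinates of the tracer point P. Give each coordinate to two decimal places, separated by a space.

-1.05 0.79

A=(0,0), D=(12.00,0)
B = A + 2.00·(cos302°, sin302°) = (1.0598, -1.6961)
|BD| = 11.0709
circle(B,4.00) ∩ circle(D,10.00): a=1.7417, h=3.6009
  candidates: C₊=(2.2293,2.1291) cross=39.865; C₋=(3.3326,-4.9877) cross=-39.865
  mode + wants cross > 0 → take C=(2.2293,2.1291) (cross=39.865)
ex = (C−B)/|BC| = (0.2924,0.9563); ey = (-0.9563,0.2924)
P = B + 1.76·ex + 2.74·ey = (-1.0459,0.7881)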